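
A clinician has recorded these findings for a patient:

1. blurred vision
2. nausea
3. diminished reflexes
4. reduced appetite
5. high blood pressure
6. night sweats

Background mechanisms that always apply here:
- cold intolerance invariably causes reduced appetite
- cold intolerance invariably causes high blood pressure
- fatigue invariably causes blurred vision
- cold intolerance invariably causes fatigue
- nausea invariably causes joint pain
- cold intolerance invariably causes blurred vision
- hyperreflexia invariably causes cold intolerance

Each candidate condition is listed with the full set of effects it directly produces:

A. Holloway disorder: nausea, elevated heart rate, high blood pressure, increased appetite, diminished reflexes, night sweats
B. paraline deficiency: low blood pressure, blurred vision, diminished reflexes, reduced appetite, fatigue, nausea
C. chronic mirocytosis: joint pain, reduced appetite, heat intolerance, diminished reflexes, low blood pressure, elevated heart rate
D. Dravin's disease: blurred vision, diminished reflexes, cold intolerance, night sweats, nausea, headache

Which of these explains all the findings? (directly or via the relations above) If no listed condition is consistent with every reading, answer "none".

D

Per-candidate check:
(A) Holloway disorder — blurred vision -; nausea +; diminished reflexes +; reduced appetite -; high blood pressure +; night sweats +
(B) paraline deficiency — fails on high blood pressure, night sweats (predicts low blood pressure, not high blood pressure)
(C) chronic mirocytosis — fails on blurred vision, nausea, high blood pressure, night sweats (predicts low blood pressure, not high blood pressure)
(D) Dravin's disease — accounts for every observation (reduced appetite through cold intolerance → reduced appetite)
(D) alone accounts for all the evidence.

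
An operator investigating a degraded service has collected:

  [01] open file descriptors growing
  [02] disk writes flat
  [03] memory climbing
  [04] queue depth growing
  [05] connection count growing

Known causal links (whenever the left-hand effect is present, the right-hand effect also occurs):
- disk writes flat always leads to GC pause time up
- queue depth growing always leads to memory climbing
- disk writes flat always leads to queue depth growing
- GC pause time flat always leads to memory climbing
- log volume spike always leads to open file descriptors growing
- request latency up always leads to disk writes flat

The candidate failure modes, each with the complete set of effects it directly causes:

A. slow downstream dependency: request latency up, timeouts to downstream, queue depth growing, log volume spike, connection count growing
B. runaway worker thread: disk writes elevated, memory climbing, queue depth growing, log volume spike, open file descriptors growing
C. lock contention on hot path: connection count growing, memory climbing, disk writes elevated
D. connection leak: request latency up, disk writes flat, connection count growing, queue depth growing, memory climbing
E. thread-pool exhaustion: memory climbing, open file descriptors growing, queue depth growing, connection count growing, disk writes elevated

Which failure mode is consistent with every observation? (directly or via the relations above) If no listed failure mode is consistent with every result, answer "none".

A

For each candidate, compare predicted effects to what was observed:
(A) slow downstream dependency — accounts for every observation (open file descriptors growing by log volume spike → open file descriptors growing)
(B) runaway worker thread — fails on disk writes flat, connection count growing (predicts disk writes elevated, not disk writes flat)
(C) lock contention on hot path — fails on open file descriptors growing, disk writes flat, queue depth growing (predicts disk writes elevated, not disk writes flat)
(D) connection leak — does not account for open file descriptors growing
(E) thread-pool exhaustion — fails on disk writes flat (predicts disk writes elevated, not disk writes flat)
(A) is the only candidate with no mismatches.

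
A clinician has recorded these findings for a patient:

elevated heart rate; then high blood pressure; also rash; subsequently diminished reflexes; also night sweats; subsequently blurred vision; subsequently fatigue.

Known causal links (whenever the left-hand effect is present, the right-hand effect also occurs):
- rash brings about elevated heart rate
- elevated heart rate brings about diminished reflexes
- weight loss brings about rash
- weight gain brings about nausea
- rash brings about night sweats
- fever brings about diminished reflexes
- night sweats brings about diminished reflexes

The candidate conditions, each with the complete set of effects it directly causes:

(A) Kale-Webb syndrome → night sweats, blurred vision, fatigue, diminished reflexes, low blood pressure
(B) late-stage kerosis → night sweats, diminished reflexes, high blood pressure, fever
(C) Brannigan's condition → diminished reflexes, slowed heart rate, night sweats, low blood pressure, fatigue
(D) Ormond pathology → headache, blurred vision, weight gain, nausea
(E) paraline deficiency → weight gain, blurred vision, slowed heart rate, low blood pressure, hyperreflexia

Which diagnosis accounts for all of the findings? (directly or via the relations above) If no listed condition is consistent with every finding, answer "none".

For each candidate, compare predicted effects to what was observed:
(A) Kale-Webb syndrome — fails on elevated heart rate, high blood pressure, rash (predicts low blood pressure, not high blood pressure)
(B) late-stage kerosis — elevated heart rate NO; high blood pressure yes; rash NO; diminished reflexes yes; night sweats yes; blurred vision NO; fatigue NO
(C) Brannigan's condition — elevated heart rate NO; high blood pressure NO; rash NO; diminished reflexes yes; night sweats yes; blurred vision NO; fatigue yes
(D) Ormond pathology — does not account for elevated heart rate, high blood pressure, rash, diminished reflexes, night sweats, fatigue
(E) paraline deficiency — elevated heart rate NO; high blood pressure NO; rash NO; diminished reflexes NO; night sweats NO; blurred vision yes; fatigue NO
Every candidate fails on at least one observation.

none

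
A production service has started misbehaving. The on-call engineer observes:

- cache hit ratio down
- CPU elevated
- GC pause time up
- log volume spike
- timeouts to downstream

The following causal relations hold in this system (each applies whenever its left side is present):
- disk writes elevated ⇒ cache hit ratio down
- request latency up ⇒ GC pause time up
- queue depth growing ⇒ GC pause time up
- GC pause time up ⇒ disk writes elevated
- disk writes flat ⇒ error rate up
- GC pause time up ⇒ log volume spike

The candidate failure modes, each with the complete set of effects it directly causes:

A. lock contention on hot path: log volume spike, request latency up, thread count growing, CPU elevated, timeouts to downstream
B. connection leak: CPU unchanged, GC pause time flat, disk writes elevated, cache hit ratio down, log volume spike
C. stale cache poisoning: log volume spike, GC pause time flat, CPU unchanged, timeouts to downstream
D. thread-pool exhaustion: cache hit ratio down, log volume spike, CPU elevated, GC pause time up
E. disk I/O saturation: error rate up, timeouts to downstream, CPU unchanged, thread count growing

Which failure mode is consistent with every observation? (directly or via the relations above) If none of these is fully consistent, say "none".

For each candidate, compare predicted effects to what was observed:
(A) lock contention on hot path — cache hit ratio down match (via request latency up → GC pause time up → disk writes elevated → cache hit ratio down); CPU elevated match; GC pause time up match (via request latency up → GC pause time up); log volume spike match; timeouts to downstream match
(B) connection leak — cache hit ratio down match; CPU elevated miss; GC pause time up miss; log volume spike match; timeouts to downstream miss
(C) stale cache poisoning — fails on cache hit ratio down, CPU elevated, GC pause time up (predicts CPU unchanged, not CPU elevated; predicts GC pause time flat, not GC pause time up)
(D) thread-pool exhaustion — does not account for timeouts to downstream
(E) disk I/O saturation — fails on cache hit ratio down, CPU elevated, GC pause time up, log volume spike (predicts CPU unchanged, not CPU elevated)
Only (A) is consistent with every observation.

A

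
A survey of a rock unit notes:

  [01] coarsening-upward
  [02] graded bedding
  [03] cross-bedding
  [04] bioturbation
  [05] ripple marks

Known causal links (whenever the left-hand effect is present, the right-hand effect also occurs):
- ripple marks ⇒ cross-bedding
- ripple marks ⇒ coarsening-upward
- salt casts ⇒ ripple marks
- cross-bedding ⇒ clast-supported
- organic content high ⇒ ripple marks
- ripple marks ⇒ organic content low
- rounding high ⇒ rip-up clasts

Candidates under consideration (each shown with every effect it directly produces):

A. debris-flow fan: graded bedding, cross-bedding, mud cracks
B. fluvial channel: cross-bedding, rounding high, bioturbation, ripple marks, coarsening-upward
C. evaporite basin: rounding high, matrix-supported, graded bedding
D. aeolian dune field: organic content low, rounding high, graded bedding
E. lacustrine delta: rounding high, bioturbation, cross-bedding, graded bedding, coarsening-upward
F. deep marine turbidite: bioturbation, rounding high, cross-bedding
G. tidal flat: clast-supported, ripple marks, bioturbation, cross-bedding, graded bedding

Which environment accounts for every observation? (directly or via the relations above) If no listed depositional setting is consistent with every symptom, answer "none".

Testing each hypothesis:
(A) debris-flow fan — coarsening-upward NO; graded bedding yes; cross-bedding yes; bioturbation NO; ripple marks NO
(B) fluvial channel — does not account for graded bedding
(C) evaporite basin — does not account for coarsening-upward, cross-bedding, bioturbation, ripple marks
(D) aeolian dune field — coarsening-upward NO; graded bedding yes; cross-bedding NO; bioturbation NO; ripple marks NO
(E) lacustrine delta — coarsening-upward yes; graded bedding yes; cross-bedding yes; bioturbation yes; ripple marks NO
(F) deep marine turbidite — coarsening-upward NO; graded bedding NO; cross-bedding yes; bioturbation yes; ripple marks NO
(G) tidal flat — accounts for every observation (coarsening-upward by ripple marks → coarsening-upward)
(G) alone accounts for all the evidence.

G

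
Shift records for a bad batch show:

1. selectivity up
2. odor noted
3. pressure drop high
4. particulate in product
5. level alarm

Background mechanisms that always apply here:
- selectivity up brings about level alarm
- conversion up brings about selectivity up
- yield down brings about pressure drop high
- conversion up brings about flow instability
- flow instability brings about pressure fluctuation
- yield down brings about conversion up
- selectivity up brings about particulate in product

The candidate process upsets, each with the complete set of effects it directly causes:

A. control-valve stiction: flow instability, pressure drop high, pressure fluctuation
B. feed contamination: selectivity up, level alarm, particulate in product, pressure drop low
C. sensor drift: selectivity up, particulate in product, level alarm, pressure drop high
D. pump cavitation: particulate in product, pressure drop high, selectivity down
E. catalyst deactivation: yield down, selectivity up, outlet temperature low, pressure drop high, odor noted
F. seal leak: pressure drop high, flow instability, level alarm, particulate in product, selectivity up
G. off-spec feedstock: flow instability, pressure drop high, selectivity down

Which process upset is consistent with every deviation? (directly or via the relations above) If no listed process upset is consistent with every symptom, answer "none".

Per-candidate check:
(A) control-valve stiction — selectivity up ✗; odor noted ✗; pressure drop high ✓; particulate in product ✗; level alarm ✗
(B) feed contamination — selectivity up ✓; odor noted ✗; pressure drop high ✗; particulate in product ✓; level alarm ✓
(C) sensor drift — selectivity up ✓; odor noted ✗; pressure drop high ✓; particulate in product ✓; level alarm ✓
(D) pump cavitation — fails on selectivity up, odor noted, level alarm (predicts selectivity down, not selectivity up)
(E) catalyst deactivation — accounts for every observation (particulate in product through selectivity up → particulate in product)
(F) seal leak — selectivity up ✓; odor noted ✗; pressure drop high ✓; particulate in product ✓; level alarm ✓
(G) off-spec feedstock — fails on selectivity up, odor noted, particulate in product, level alarm (predicts selectivity down, not selectivity up)
Only (E) is consistent with every observation.

E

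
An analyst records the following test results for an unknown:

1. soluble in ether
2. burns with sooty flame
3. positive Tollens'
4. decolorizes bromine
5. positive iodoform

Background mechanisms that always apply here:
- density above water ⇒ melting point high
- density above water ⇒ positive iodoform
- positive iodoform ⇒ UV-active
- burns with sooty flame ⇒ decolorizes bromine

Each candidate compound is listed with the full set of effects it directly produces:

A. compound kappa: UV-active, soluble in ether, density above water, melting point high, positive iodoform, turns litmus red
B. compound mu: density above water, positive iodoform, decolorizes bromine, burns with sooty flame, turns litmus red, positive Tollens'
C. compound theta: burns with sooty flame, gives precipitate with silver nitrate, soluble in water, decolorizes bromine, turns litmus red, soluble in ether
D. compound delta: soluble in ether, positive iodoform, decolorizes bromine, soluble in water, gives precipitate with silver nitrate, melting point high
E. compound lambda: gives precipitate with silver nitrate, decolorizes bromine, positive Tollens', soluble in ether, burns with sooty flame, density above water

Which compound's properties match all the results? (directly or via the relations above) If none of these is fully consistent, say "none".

Per-candidate check:
(A) compound kappa — does not account for burns with sooty flame, positive Tollens', decolorizes bromine
(B) compound mu — does not account for soluble in ether
(C) compound theta — does not account for positive Tollens', positive iodoform
(D) compound delta — does not account for burns with sooty flame, positive Tollens'
(E) compound lambda — soluble in ether match; burns with sooty flame match; positive Tollens' match; decolorizes bromine match; positive iodoform match (through density above water → positive iodoform)
(E) is the only candidate with no mismatches.

E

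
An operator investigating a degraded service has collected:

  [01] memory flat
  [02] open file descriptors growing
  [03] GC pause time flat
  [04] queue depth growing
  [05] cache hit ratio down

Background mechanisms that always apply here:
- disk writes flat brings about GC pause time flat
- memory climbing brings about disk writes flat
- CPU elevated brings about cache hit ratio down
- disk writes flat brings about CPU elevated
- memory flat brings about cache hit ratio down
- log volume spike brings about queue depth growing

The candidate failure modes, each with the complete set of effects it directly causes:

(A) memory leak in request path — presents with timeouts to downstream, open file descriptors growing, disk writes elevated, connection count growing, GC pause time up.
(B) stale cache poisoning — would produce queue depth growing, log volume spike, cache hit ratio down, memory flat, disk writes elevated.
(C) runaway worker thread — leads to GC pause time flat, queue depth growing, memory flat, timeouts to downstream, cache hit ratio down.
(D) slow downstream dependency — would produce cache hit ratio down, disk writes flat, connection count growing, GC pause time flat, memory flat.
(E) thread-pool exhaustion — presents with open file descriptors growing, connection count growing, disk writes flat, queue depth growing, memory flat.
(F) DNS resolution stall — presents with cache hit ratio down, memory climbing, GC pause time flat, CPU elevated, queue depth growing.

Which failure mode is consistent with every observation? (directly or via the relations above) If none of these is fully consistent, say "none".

E

Per-candidate check:
(A) memory leak in request path — memory flat NO; open file descriptors growing yes; GC pause time flat NO; queue depth growing NO; cache hit ratio down NO
(B) stale cache poisoning — memory flat yes; open file descriptors growing NO; GC pause time flat NO; queue depth growing yes; cache hit ratio down yes
(C) runaway worker thread — does not account for open file descriptors growing
(D) slow downstream dependency — does not account for open file descriptors growing, queue depth growing
(E) thread-pool exhaustion — memory flat yes; open file descriptors growing yes; GC pause time flat yes (through disk writes flat → GC pause time flat); queue depth growing yes; cache hit ratio down yes (through memory flat → cache hit ratio down)
(F) DNS resolution stall — memory flat NO; open file descriptors growing NO; GC pause time flat yes; queue depth growing yes; cache hit ratio down yes
Only (E) is consistent with every observation.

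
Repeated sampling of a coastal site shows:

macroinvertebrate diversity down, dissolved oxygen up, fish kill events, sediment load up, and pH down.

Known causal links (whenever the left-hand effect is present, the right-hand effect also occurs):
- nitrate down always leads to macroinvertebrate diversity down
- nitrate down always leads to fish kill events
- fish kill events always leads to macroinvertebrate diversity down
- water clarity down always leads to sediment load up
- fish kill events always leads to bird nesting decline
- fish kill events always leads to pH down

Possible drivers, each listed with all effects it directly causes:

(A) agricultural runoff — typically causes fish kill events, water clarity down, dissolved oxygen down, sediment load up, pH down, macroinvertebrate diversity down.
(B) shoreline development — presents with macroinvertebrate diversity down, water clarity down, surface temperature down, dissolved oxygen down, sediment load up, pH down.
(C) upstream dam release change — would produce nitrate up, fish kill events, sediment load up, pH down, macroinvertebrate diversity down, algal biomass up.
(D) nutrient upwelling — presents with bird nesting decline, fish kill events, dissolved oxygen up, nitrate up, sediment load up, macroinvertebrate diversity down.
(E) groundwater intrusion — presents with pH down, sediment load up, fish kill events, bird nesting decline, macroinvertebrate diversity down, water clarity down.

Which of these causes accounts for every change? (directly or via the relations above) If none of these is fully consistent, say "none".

D

For each candidate, compare predicted effects to what was observed:
(A) agricultural runoff — fails on dissolved oxygen up (predicts dissolved oxygen down, not dissolved oxygen up)
(B) shoreline development — fails on dissolved oxygen up, fish kill events (predicts dissolved oxygen down, not dissolved oxygen up)
(C) upstream dam release change — macroinvertebrate diversity down match; dissolved oxygen up miss; fish kill events match; sediment load up match; pH down match
(D) nutrient upwelling — macroinvertebrate diversity down match; dissolved oxygen up match; fish kill events match; sediment load up match; pH down match (by fish kill events → pH down)
(E) groundwater intrusion — does not account for dissolved oxygen up
(D) alone accounts for all the evidence.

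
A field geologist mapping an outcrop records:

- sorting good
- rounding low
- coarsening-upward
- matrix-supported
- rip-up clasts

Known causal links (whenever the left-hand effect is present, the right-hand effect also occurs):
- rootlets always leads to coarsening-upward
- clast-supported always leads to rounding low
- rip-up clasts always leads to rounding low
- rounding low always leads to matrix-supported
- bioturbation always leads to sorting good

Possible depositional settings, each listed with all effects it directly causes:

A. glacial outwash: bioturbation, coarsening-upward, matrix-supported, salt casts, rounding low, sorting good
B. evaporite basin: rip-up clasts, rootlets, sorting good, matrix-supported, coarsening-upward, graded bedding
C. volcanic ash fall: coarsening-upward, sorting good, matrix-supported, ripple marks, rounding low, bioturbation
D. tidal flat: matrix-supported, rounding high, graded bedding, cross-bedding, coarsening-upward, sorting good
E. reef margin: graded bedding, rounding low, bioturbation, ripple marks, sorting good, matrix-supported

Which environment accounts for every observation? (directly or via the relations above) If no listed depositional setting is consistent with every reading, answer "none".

B

Testing each hypothesis:
(A) glacial outwash — sorting good +; rounding low +; coarsening-upward +; matrix-supported +; rip-up clasts -
(B) evaporite basin — accounts for every observation (rounding low by rip-up clasts → rounding low)
(C) volcanic ash fall — sorting good +; rounding low +; coarsening-upward +; matrix-supported +; rip-up clasts -
(D) tidal flat — sorting good +; rounding low -; coarsening-upward +; matrix-supported +; rip-up clasts -
(E) reef margin — sorting good +; rounding low +; coarsening-upward -; matrix-supported +; rip-up clasts -
(B) alone accounts for all the evidence.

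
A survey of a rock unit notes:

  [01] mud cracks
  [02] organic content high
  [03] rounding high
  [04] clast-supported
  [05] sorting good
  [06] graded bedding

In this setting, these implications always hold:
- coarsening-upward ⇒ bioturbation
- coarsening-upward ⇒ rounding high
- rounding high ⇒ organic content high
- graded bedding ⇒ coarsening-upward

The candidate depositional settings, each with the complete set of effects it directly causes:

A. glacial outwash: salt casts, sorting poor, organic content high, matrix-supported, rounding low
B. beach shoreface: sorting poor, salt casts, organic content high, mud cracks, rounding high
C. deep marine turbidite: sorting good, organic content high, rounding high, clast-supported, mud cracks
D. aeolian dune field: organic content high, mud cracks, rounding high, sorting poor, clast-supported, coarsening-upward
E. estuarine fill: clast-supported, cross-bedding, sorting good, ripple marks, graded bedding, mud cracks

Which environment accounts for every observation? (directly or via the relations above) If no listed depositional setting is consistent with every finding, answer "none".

For each candidate, compare predicted effects to what was observed:
(A) glacial outwash — mud cracks miss; organic content high match; rounding high miss; clast-supported miss; sorting good miss; graded bedding miss
(B) beach shoreface — mud cracks match; organic content high match; rounding high match; clast-supported miss; sorting good miss; graded bedding miss
(C) deep marine turbidite — mud cracks match; organic content high match; rounding high match; clast-supported match; sorting good match; graded bedding miss
(D) aeolian dune field — fails on sorting good, graded bedding (predicts sorting poor, not sorting good)
(E) estuarine fill — mud cracks match; organic content high match (by graded bedding → coarsening-upward → rounding high → organic content high); rounding high match (by graded bedding → coarsening-upward → rounding high); clast-supported match; sorting good match; graded bedding match
(E) alone accounts for all the evidence.

E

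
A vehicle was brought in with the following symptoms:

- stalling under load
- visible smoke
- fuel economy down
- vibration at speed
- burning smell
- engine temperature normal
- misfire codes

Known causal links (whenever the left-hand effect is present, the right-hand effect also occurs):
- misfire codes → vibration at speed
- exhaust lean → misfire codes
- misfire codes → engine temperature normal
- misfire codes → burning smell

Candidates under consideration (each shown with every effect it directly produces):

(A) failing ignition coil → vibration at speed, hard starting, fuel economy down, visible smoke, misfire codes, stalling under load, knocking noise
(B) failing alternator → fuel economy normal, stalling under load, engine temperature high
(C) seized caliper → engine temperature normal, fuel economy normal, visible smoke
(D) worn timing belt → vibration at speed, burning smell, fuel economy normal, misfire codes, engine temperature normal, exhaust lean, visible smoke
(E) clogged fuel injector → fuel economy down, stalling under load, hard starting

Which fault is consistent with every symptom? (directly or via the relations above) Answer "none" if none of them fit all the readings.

Testing each hypothesis:
(A) failing ignition coil — accounts for every observation (burning smell via misfire codes → burning smell)
(B) failing alternator — stalling under load ✓; visible smoke ✗; fuel economy down ✗; vibration at speed ✗; burning smell ✗; engine temperature normal ✗; misfire codes ✗
(C) seized caliper — stalling under load ✗; visible smoke ✓; fuel economy down ✗; vibration at speed ✗; burning smell ✗; engine temperature normal ✓; misfire codes ✗
(D) worn timing belt — stalling under load ✗; visible smoke ✓; fuel economy down ✗; vibration at speed ✓; burning smell ✓; engine temperature normal ✓; misfire codes ✓
(E) clogged fuel injector — stalling under load ✓; visible smoke ✗; fuel economy down ✓; vibration at speed ✗; burning smell ✗; engine temperature normal ✗; misfire codes ✗
(A) alone accounts for all the evidence.

A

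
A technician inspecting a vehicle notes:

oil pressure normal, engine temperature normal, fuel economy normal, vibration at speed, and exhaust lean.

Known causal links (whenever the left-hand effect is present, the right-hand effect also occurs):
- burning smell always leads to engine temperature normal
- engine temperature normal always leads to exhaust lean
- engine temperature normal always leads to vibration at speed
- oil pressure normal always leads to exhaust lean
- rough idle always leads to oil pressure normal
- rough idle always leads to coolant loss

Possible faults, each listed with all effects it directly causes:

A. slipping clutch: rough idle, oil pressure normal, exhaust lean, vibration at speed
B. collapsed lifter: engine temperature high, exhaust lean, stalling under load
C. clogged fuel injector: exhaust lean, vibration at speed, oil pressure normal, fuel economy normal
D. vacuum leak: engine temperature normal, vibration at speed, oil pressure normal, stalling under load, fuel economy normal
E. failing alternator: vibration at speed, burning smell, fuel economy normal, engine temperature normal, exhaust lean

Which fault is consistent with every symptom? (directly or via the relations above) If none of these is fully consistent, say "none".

Testing each hypothesis:
(A) slipping clutch — oil pressure normal match; engine temperature normal miss; fuel economy normal miss; vibration at speed match; exhaust lean match
(B) collapsed lifter — fails on oil pressure normal, engine temperature normal, fuel economy normal, vibration at speed (predicts engine temperature high, not engine temperature normal)
(C) clogged fuel injector — does not account for engine temperature normal
(D) vacuum leak — accounts for every observation (exhaust lean via oil pressure normal → exhaust lean)
(E) failing alternator — oil pressure normal miss; engine temperature normal match; fuel economy normal match; vibration at speed match; exhaust lean match
Only (D) is consistent with every observation.

D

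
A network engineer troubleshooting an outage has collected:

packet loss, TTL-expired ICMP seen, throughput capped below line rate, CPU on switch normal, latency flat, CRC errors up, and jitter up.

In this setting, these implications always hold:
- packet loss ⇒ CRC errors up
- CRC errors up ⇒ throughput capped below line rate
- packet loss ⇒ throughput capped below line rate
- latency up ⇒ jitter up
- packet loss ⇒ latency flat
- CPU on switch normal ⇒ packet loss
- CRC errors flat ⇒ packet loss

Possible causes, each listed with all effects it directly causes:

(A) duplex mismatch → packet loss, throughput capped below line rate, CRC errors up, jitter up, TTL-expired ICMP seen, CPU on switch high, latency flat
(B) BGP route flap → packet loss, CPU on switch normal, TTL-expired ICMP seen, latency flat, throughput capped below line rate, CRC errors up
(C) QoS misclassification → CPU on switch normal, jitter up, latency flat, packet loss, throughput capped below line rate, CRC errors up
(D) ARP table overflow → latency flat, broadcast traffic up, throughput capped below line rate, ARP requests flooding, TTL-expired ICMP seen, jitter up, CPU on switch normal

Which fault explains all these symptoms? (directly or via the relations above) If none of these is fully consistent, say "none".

D

Per-candidate check:
(A) duplex mismatch — fails on CPU on switch normal (predicts CPU on switch high, not CPU on switch normal)
(B) BGP route flap — packet loss yes; TTL-expired ICMP seen yes; throughput capped below line rate yes; CPU on switch normal yes; latency flat yes; CRC errors up yes; jitter up NO
(C) QoS misclassification — does not account for TTL-expired ICMP seen
(D) ARP table overflow — packet loss yes (via CPU on switch normal → packet loss); TTL-expired ICMP seen yes; throughput capped below line rate yes; CPU on switch normal yes; latency flat yes; CRC errors up yes (via CPU on switch normal → packet loss → CRC errors up); jitter up yes
(D) is the only candidate with no mismatches.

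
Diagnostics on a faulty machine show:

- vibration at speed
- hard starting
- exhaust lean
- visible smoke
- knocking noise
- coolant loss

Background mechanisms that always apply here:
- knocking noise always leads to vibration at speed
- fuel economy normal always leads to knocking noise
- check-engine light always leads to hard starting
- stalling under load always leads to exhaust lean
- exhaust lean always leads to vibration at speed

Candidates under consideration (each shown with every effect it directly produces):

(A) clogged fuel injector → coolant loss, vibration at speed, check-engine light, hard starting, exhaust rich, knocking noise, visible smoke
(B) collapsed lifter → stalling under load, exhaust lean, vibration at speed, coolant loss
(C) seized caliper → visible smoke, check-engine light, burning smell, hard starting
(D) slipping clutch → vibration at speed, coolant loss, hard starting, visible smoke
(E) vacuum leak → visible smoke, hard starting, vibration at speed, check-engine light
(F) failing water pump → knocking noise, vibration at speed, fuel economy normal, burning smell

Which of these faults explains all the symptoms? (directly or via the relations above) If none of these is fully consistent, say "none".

Checking each candidate against the observations:
(A) clogged fuel injector — fails on exhaust lean (predicts exhaust rich, not exhaust lean)
(B) collapsed lifter — does not account for hard starting, visible smoke, knocking noise
(C) seized caliper — does not account for vibration at speed, exhaust lean, knocking noise, coolant loss
(D) slipping clutch — vibration at speed yes; hard starting yes; exhaust lean NO; visible smoke yes; knocking noise NO; coolant loss yes
(E) vacuum leak — vibration at speed yes; hard starting yes; exhaust lean NO; visible smoke yes; knocking noise NO; coolant loss NO
(F) failing water pump — vibration at speed yes; hard starting NO; exhaust lean NO; visible smoke NO; knocking noise yes; coolant loss NO
None of the listed candidates fits everything.

none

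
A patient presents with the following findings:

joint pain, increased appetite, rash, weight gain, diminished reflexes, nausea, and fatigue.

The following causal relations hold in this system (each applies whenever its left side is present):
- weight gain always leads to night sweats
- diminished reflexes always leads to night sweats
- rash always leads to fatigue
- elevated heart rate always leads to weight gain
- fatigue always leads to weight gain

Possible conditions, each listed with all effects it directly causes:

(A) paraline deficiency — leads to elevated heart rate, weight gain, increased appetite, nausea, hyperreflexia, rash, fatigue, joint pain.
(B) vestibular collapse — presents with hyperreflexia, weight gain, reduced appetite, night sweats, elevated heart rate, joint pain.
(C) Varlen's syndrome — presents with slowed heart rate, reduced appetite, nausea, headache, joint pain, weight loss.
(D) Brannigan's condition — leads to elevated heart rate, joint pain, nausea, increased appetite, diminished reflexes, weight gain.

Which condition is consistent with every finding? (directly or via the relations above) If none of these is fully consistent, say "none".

Checking each candidate against the observations:
(A) paraline deficiency — fails on diminished reflexes (predicts hyperreflexia, not diminished reflexes)
(B) vestibular collapse — joint pain yes; increased appetite NO; rash NO; weight gain yes; diminished reflexes NO; nausea NO; fatigue NO
(C) Varlen's syndrome — joint pain yes; increased appetite NO; rash NO; weight gain NO; diminished reflexes NO; nausea yes; fatigue NO
(D) Brannigan's condition — does not account for rash, fatigue
No candidate is consistent with all observations.

none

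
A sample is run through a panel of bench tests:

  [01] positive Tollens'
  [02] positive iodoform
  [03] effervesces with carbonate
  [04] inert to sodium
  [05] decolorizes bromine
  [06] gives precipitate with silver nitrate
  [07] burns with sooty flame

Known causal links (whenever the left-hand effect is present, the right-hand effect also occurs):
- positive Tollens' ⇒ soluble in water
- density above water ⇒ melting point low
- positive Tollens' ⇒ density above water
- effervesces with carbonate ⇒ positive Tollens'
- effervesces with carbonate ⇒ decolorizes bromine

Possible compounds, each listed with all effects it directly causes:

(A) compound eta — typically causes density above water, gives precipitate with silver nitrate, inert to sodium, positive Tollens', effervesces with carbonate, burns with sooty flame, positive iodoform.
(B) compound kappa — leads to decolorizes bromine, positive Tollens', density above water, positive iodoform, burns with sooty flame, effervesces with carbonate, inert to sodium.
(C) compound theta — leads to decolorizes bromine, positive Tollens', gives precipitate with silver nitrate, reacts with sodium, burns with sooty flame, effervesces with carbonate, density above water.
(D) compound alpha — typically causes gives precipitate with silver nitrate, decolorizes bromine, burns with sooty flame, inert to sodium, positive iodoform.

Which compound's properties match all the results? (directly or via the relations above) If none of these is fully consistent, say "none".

Checking each candidate against the observations:
(A) compound eta — positive Tollens' match; positive iodoform match; effervesces with carbonate match; inert to sodium match; decolorizes bromine match (via effervesces with carbonate → decolorizes bromine); gives precipitate with silver nitrate match; burns with sooty flame match
(B) compound kappa — positive Tollens' match; positive iodoform match; effervesces with carbonate match; inert to sodium match; decolorizes bromine match; gives precipitate with silver nitrate miss; burns with sooty flame match
(C) compound theta — positive Tollens' match; positive iodoform miss; effervesces with carbonate match; inert to sodium miss; decolorizes bromine match; gives precipitate with silver nitrate match; burns with sooty flame match
(D) compound alpha — does not account for positive Tollens', effervesces with carbonate
(A) is the only candidate with no mismatches.

A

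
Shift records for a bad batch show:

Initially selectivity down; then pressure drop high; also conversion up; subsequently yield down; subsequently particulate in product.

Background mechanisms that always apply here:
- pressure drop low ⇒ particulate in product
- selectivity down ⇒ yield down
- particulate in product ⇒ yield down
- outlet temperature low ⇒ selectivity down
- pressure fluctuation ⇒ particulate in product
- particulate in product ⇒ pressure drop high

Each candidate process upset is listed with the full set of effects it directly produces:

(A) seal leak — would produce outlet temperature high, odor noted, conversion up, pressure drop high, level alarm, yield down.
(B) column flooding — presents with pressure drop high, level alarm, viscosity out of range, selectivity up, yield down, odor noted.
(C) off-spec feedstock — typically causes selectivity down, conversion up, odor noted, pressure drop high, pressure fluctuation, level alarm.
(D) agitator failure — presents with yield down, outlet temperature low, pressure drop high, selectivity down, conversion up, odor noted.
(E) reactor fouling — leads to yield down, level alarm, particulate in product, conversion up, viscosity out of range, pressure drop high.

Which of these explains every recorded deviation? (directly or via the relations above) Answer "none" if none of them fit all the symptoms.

Testing each hypothesis:
(A) seal leak — does not account for selectivity down, particulate in product
(B) column flooding — selectivity down ✗; pressure drop high ✓; conversion up ✗; yield down ✓; particulate in product ✗
(C) off-spec feedstock — accounts for every observation (yield down through selectivity down → yield down)
(D) agitator failure — selectivity down ✓; pressure drop high ✓; conversion up ✓; yield down ✓; particulate in product ✗
(E) reactor fouling — does not account for selectivity down
Only (C) is consistent with every observation.

C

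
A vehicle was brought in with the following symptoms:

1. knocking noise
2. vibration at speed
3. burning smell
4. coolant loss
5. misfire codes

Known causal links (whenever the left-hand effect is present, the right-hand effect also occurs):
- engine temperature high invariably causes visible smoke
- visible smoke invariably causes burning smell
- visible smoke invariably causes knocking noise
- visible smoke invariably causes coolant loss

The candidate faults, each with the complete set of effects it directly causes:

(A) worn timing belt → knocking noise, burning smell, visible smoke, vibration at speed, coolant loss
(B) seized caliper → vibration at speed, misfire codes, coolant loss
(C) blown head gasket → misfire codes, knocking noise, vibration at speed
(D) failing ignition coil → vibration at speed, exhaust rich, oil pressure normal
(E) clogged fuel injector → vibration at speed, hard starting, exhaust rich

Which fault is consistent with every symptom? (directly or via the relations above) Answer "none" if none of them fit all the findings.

none

Per-candidate check:
(A) worn timing belt — knocking noise match; vibration at speed match; burning smell match; coolant loss match; misfire codes miss
(B) seized caliper — does not account for knocking noise, burning smell
(C) blown head gasket — knocking noise match; vibration at speed match; burning smell miss; coolant loss miss; misfire codes match
(D) failing ignition coil — knocking noise miss; vibration at speed match; burning smell miss; coolant loss miss; misfire codes miss
(E) clogged fuel injector — knocking noise miss; vibration at speed match; burning smell miss; coolant loss miss; misfire codes miss
None of the listed candidates fits everything.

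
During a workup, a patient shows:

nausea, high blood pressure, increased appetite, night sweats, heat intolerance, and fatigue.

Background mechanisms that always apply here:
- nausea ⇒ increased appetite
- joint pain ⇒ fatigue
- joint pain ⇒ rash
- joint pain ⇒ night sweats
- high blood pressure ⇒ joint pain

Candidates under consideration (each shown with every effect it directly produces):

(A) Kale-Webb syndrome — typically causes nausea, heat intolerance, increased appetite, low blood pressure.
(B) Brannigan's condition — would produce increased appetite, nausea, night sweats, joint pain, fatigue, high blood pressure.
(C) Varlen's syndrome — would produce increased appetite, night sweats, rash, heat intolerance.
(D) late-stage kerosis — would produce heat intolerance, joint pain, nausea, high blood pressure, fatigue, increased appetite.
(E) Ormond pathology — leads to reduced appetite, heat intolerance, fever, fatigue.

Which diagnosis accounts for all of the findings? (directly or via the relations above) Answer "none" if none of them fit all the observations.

Checking each candidate against the observations:
(A) Kale-Webb syndrome — fails on high blood pressure, night sweats, fatigue (predicts low blood pressure, not high blood pressure)
(B) Brannigan's condition — does not account for heat intolerance
(C) Varlen's syndrome — nausea NO; high blood pressure NO; increased appetite yes; night sweats yes; heat intolerance yes; fatigue NO
(D) late-stage kerosis — nausea yes; high blood pressure yes; increased appetite yes; night sweats yes (by joint pain → night sweats); heat intolerance yes; fatigue yes
(E) Ormond pathology — nausea NO; high blood pressure NO; increased appetite NO; night sweats NO; heat intolerance yes; fatigue yes
Only (D) is consistent with every observation.

D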